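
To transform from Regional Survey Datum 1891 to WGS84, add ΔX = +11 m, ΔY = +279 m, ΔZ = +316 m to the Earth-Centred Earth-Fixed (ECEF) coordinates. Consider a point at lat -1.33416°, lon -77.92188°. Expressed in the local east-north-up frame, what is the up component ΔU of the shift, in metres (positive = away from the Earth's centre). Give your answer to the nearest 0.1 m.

At φ = -1.33416°, λ = -77.92188°: sin φ = -0.023283, cos φ = 0.999729, sin λ = -0.977863, cos λ = 0.209245.
ΔU = cos φ cos λ·ΔX + cos φ sin λ·ΔY + sin φ·ΔZ = (0.999729)(0.209245)(11) + (0.999729)(-0.977863)(279) + (-0.023283)(316) = -277.81 m.

ΔU = -277.8 m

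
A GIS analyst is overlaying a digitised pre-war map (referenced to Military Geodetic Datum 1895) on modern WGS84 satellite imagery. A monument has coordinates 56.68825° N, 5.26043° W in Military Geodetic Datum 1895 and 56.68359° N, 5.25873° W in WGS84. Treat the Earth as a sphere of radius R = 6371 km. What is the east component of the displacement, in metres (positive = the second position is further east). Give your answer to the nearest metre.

Δφ = 56.68359° − 56.68825° = -0.00466°; Δλ = -5.25873° − -5.26043° = +0.00170°.
1° along a meridian = πR/180 = 111195 m.
ΔN = Δφ × 111195 = -518.2 m; ΔE = Δλ × 111195 × cos(56.68825°) = +0.00170 × 111195 × 0.549194 = 103.8 m.

ΔE = 104 m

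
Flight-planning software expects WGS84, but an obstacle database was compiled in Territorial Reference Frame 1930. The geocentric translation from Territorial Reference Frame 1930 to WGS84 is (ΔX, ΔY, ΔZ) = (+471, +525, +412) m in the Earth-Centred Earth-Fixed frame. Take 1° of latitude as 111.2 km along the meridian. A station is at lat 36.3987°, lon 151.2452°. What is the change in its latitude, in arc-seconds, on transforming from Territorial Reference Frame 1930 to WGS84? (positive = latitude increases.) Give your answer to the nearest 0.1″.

Δφ = 13.8″

sin φ = 0.593401, cos φ = 0.804907, sin λ = 0.481062, cos λ = -0.876686.
North component: ΔN = −sin φ cos λ·ΔX − sin φ sin λ·ΔY + cos φ·ΔZ = −(0.593401)(-0.876686)(471) − (0.593401)(0.481062)(525) + (0.804907)(412) = 426.78 m.
1° of latitude spans 111200 m, so Δφ = 426.78 / 111200 × 3600 = 13.817″.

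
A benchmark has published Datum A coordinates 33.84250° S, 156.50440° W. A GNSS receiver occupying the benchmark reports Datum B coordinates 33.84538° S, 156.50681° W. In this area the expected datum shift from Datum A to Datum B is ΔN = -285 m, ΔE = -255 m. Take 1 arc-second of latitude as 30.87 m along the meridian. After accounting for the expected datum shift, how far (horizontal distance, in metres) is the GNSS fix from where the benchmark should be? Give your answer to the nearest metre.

48 m

Observed coordinate differences: Δφ = -0.00288°, Δλ = -0.00241°.
Converting to metres (1° lat = 111132 m, cos φ = 0.830572): observed ΔN = -320.1 m, observed ΔE = -222.5 m.
Subtracting the expected shift leaves a residual of -320.1 − (-285) = -35.1 m north and -222.5 − (-255) = 32.5 m east.
Residual distance = √((-35.1)² + 32.5²) = 47.8 m.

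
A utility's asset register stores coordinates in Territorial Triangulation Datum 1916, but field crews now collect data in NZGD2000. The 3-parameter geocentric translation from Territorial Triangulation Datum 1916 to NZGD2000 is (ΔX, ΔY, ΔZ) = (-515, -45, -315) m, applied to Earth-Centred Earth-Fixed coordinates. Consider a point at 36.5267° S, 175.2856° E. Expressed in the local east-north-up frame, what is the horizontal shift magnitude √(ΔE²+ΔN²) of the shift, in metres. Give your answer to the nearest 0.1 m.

100.6 m

The local east axis at (φ, λ) is (−sin λ, cos λ, 0), so ΔE = −sin(175.2856°)·(-515) + cos(175.2856°)·(-45) = 87.18 m.
The local north axis is (−sin φ cos λ, −sin φ sin λ, cos φ), giving ΔN = 305.490 − 2.201 − 253.128 = 50.16 m.
Horizontal magnitude = √(ΔE² + ΔN²) = √(87.18² + 50.16²) = 100.58 m.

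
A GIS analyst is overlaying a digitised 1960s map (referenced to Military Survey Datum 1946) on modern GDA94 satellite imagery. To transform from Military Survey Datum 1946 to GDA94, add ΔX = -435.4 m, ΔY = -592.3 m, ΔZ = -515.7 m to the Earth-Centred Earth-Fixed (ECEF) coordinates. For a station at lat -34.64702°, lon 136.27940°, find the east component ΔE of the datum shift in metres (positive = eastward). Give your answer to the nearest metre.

The local east axis at (φ, λ) is (−sin λ, cos λ, 0), so ΔE = −sin(136.27940°)·(-435.4) + cos(136.27940°)·(-592.3) = 728.99 m.

ΔE = 729 m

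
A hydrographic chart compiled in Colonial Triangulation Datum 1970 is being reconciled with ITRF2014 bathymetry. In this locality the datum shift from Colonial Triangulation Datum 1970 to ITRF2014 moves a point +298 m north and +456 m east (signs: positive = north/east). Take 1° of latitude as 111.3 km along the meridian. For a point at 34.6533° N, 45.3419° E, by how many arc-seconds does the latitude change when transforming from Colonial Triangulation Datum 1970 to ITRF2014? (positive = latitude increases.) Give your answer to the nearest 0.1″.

Δφ = 9.6″

1° of latitude = 111.3 km, so Δφ = 298.0 / 111300 = 0.0026774° = 9.639″.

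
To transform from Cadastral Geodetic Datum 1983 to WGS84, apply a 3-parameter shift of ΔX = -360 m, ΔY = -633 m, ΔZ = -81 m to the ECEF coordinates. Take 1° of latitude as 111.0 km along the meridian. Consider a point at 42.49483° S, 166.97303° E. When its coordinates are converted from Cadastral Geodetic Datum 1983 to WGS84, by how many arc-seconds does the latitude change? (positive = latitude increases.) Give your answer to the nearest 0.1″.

sin φ = -0.675524, cos φ = 0.737338, sin λ = 0.225410, cos λ = -0.974264.
North component: ΔN = −sin φ cos λ·ΔX − sin φ sin λ·ΔY + cos φ·ΔZ = −(-0.675524)(-0.974264)(-360) − (-0.675524)(0.225410)(-633) + (0.737338)(-81) = 80.82 m.
1° of latitude spans 111000 m, so Δφ = 80.82 / 111000 × 3600 = 2.621″.

Δφ = 2.6″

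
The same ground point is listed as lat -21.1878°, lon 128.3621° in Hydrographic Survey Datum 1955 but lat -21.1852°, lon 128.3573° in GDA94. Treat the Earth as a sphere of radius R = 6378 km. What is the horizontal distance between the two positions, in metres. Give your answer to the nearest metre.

Δφ = -21.1852° − -21.1878° = +0.0026°; Δλ = 128.3573° − 128.3621° = -0.0048°.
1° along a meridian = πR/180 = 111317 m.
ΔN = Δφ × 111317 = 289.4 m; ΔE = Δλ × 111317 × cos(-21.1878°) = -0.0048 × 111317 × 0.932401 = -498.2 m.
Distance = √(ΔE² + ΔN²) = √((-498.2)² + 289.4²) = 576.2 m.

576 m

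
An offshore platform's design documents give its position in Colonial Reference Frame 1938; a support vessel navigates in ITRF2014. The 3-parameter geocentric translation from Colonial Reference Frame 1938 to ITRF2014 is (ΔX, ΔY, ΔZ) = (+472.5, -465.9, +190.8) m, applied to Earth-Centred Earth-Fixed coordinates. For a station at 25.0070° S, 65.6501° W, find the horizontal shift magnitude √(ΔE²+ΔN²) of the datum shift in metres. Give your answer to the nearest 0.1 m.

495.8 m

At φ = -25.0070°, λ = -65.6501°: sin φ = -0.422729, cos φ = 0.906256, sin λ = -0.911045, cos λ = 0.412308.
ΔE = −sin λ·ΔX + cos λ·ΔY = −(-0.911045)·(472.5) + (0.412308)·(-465.9) = 238.37 m.
ΔN = −sin φ cos λ·ΔX − sin φ sin λ·ΔY + cos φ·ΔZ = −(-0.422729)(0.412308)(472.5) − (-0.422729)(-0.911045)(-465.9) + (0.906256)(190.8) = 434.70 m.
Horizontal magnitude = √(ΔE² + ΔN²) = √(238.37² + 434.70²) = 495.77 m.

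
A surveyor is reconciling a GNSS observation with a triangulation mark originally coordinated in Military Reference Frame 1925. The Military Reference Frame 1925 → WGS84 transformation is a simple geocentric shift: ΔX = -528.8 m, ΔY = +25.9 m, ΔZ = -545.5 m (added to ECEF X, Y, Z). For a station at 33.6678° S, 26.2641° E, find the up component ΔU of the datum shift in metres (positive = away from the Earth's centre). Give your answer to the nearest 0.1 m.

At φ = -33.6678°, λ = 26.2641°: sin φ = -0.554377, cos φ = 0.832266, sin λ = 0.442509, cos λ = 0.896764.
ΔU = cos φ cos λ·ΔX + cos φ sin λ·ΔY + sin φ·ΔZ = (0.832266)(0.896764)(-528.8) + (0.832266)(0.442509)(25.9) + (-0.554377)(-545.5) = -82.72 m.

ΔU = -82.7 m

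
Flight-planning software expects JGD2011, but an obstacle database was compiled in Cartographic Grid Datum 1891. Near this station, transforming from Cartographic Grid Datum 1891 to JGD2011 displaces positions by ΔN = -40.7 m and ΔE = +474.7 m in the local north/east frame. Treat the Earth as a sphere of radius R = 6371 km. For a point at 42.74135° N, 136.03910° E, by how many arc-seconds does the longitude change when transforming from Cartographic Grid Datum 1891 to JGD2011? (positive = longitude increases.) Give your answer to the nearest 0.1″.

Δλ = 20.9″

At latitude 42.74135°, cos φ = 0.734425.
One radian of longitude at latitude φ spans R cos φ, so Δλ = ΔE / (R cos φ) = 474.7 / (6371000 × 0.734425) = 1.0145e-04 rad = 20.926″.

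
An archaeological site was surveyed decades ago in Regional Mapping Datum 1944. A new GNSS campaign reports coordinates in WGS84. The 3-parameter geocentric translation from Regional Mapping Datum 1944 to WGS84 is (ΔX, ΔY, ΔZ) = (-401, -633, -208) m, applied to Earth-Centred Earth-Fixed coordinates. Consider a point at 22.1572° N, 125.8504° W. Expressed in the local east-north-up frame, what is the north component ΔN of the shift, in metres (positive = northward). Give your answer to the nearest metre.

ΔN = -475 m

The local north axis is (−sin φ cos λ, −sin φ sin λ, cos φ), giving ΔN = -88.575 − 193.507 − 192.640 = -474.72 m.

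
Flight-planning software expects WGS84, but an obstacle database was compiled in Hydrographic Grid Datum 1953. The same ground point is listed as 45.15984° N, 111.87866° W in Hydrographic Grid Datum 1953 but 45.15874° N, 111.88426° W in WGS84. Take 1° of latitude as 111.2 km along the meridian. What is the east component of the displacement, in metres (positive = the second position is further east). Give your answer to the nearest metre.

Δφ = 45.15874° − 45.15984° = -0.00110°; Δλ = -111.88426° − -111.87866° = -0.00560°.
ΔN = Δφ × 111200 = -122.3 m; ΔE = Δλ × 111200 × cos(45.15984°) = -0.00560 × 111200 × 0.705131 = -439.1 m.

ΔE = -439 m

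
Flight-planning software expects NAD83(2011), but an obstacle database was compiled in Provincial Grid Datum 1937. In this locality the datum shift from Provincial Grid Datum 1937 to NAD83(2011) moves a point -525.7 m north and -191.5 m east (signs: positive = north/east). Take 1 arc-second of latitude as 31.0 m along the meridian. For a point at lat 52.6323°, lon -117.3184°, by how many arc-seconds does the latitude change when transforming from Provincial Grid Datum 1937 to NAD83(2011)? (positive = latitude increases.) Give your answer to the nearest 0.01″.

1″ of latitude = 31.00 m, so Δφ = -525.7 / 31.00 = -16.958″.

Δφ = -16.96″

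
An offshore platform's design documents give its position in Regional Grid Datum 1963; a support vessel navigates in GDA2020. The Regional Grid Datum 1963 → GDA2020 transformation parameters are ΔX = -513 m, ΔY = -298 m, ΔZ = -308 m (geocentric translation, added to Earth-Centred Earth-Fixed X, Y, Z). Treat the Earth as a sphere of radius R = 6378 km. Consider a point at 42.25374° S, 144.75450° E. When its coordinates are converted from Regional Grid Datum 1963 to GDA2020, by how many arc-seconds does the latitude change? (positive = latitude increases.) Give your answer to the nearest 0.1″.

Δφ = -2.0″

sin φ = -0.672415, cos φ = 0.740174, sin λ = 0.577081, cos λ = -0.816687.
North component: ΔN = −sin φ cos λ·ΔX − sin φ sin λ·ΔY + cos φ·ΔZ = −(-0.672415)(-0.816687)(-513) − (-0.672415)(0.577081)(-298) + (0.740174)(-308) = -61.89 m.
1° of latitude spans πR/180 = 111317 m, so Δφ = -61.89 / 111317 × 3600 = -2.002″.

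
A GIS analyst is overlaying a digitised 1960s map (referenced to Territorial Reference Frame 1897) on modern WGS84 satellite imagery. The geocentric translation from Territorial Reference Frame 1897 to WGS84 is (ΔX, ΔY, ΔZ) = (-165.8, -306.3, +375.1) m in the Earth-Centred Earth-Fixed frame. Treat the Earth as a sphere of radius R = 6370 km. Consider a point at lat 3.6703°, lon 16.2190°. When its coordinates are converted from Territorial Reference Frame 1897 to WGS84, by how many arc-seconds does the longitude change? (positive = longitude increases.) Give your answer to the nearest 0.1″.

Δλ = -8.0″

sin φ = 0.064015, cos φ = 0.997949, sin λ = 0.279310, cos λ = 0.960201.
East component: ΔE = −sin λ·ΔX + cos λ·ΔY = −(0.279310)(-165.8) + (0.960201)(-306.3) = -247.80 m.
1° of latitude spans πR/180 = 111177 m; at latitude φ, 1° of longitude spans that × cos φ = 110949.4 m, so Δλ = -247.80 / 110949.4 × 3600 = -8.040″.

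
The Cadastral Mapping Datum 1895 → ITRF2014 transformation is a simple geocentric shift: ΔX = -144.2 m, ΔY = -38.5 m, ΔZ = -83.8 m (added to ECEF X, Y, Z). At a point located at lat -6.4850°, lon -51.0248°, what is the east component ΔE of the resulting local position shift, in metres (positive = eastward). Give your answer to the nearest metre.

ΔE = -136 m

At φ = -6.4850°, λ = -51.0248°: sin φ = -0.112943, cos φ = 0.993601, sin λ = -0.777418, cos λ = 0.628984.
ΔE = −sin λ·ΔX + cos λ·ΔY = −(-0.777418)·(-144.2) + (0.628984)·(-38.5) = -136.32 m.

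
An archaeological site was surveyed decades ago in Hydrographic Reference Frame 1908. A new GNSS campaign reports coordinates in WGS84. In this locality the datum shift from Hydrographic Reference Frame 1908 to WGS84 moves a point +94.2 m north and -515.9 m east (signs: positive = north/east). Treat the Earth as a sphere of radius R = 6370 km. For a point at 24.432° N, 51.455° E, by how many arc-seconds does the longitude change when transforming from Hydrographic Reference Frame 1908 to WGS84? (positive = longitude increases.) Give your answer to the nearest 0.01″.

At latitude 24.432°, cos φ = 0.910453.
One radian of longitude at latitude φ spans R cos φ, so Δλ = ΔE / (R cos φ) = -515.9 / (6370000 × 0.910453) = -8.8955e-05 rad = -18.348″.

Δλ = -18.35″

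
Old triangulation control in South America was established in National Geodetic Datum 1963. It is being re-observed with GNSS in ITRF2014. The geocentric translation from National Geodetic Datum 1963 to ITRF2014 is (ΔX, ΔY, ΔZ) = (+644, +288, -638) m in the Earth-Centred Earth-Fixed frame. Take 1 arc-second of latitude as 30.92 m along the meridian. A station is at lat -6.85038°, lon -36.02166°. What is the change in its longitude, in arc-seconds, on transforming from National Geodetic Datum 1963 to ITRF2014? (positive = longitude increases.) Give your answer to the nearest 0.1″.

sin φ = -0.119277, cos φ = 0.992861, sin λ = -0.588091, cos λ = 0.808795.
East component: ΔE = −sin λ·ΔX + cos λ·ΔY = −(-0.588091)(644) + (0.808795)(288) = 611.66 m.
1° of latitude spans 3600 × 30.92 = 111312 m; at latitude φ, 1° of longitude spans that × cos φ = 110517.3 m, so Δλ = 611.66 / 110517.3 × 3600 = 19.924″.

Δλ = 19.9″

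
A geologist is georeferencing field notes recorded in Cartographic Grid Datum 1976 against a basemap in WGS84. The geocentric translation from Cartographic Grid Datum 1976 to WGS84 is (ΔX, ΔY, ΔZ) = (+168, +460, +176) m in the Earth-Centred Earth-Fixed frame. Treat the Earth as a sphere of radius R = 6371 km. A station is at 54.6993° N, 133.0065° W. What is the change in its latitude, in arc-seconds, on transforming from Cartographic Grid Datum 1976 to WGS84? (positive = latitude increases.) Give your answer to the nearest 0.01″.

sin φ = 0.816131, cos φ = 0.577868, sin λ = -0.731276, cos λ = -0.682081.
North component: ΔN = −sin φ cos λ·ΔX − sin φ sin λ·ΔY + cos φ·ΔZ = −(0.816131)(-0.682081)(168) − (0.816131)(-0.731276)(460) + (0.577868)(176) = 469.76 m.
1° of latitude spans πR/180 = 111195 m, so Δφ = 469.76 / 111195 × 3600 = 15.209″.

Δφ = 15.21″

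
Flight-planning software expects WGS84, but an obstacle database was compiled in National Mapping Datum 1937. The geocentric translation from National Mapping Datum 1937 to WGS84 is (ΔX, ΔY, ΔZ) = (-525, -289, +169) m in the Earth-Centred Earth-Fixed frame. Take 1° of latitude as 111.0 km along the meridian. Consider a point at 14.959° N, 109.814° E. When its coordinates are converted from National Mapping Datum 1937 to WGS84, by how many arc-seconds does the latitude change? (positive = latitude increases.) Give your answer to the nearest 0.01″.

Δφ = 6.08″

sin φ = 0.258128, cos φ = 0.966111, sin λ = 0.940798, cos λ = -0.338968.
North component: ΔN = −sin φ cos λ·ΔX − sin φ sin λ·ΔY + cos φ·ΔZ = −(0.258128)(-0.338968)(-525) − (0.258128)(0.940798)(-289) + (0.966111)(169) = 187.52 m.
1° of latitude spans 111000 m, so Δφ = 187.52 / 111000 × 3600 = 6.082″.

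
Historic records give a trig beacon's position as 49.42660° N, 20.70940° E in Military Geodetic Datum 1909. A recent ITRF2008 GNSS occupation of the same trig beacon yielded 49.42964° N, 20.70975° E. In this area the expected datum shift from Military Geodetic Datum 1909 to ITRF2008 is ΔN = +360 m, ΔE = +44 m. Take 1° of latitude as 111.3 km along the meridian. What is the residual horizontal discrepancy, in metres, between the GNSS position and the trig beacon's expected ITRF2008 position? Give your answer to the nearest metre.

Observed coordinate differences: Δφ = +0.00304°, Δλ = +0.00035°.
Converting to metres (1° lat = 111300 m, cos φ = 0.650422): observed ΔN = 338.4 m, observed ΔE = 25.3 m.
Subtracting the expected shift leaves a residual of 338.4 − (360) = -21.6 m north and 25.3 − (44) = -18.7 m east.
Residual distance = √((-21.6)² + (-18.7)²) = 28.6 m.

29 m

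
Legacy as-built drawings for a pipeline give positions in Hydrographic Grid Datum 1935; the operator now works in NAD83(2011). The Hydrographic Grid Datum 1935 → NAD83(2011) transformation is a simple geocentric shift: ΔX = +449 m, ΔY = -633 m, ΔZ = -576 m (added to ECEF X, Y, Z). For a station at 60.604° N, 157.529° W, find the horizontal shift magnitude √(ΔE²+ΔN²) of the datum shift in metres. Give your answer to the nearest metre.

768 m

At φ = 60.604°, λ = -157.529°: sin φ = 0.871248, cos φ = 0.490843, sin λ = -0.382216, cos λ = -0.924073.
ΔE = −sin λ·ΔX + cos λ·ΔY = −(-0.382216)·(449) + (-0.924073)·(-633) = 756.55 m.
ΔN = −sin φ cos λ·ΔX − sin φ sin λ·ΔY + cos φ·ΔZ = −(0.871248)(-0.924073)(449) − (0.871248)(-0.382216)(-633) + (0.490843)(-576) = -132.03 m.
Horizontal magnitude = √(ΔE² + ΔN²) = √(756.55² + (-132.03)²) = 767.99 m.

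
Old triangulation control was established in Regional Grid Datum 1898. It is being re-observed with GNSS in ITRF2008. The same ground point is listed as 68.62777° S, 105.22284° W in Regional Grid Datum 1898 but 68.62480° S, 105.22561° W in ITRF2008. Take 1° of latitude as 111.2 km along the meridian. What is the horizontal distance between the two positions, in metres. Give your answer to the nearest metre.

349 m

Δφ = -68.62480° − -68.62777° = +0.00297°; Δλ = -105.22561° − -105.22284° = -0.00277°.
ΔN = Δφ × 111200 = 330.3 m; ΔE = Δλ × 111200 × cos(-68.62777°) = -0.00277 × 111200 × 0.364425 = -112.3 m.
Distance = √(ΔE² + ΔN²) = √((-112.3)² + 330.3²) = 348.8 m.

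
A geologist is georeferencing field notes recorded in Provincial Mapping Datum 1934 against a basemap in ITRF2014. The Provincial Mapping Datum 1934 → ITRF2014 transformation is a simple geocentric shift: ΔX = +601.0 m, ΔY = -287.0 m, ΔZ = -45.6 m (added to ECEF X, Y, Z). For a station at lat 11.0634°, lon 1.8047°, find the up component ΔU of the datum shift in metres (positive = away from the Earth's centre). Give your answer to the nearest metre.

ΔU = 572 m

At φ = 11.0634°, λ = 1.8047°: sin φ = 0.191895, cos φ = 0.981415, sin λ = 0.031493, cos λ = 0.999504.
ΔU = cos φ cos λ·ΔX + cos φ sin λ·ΔY + sin φ·ΔZ = (0.981415)(0.999504)(601.0) + (0.981415)(0.031493)(-287.0) + (0.191895)(-45.6) = 571.92 m.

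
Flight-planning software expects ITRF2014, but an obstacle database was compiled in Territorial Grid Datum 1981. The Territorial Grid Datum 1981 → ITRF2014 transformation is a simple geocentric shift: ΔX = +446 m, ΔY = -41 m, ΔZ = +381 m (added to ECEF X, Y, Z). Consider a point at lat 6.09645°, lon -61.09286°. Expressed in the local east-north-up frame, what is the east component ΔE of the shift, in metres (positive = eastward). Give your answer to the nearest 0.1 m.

The local east axis at (φ, λ) is (−sin λ, cos λ, 0), so ΔE = −sin(-61.09286°)·446 + cos(-61.09286°)·(-41) = 370.61 m.

ΔE = 370.6 m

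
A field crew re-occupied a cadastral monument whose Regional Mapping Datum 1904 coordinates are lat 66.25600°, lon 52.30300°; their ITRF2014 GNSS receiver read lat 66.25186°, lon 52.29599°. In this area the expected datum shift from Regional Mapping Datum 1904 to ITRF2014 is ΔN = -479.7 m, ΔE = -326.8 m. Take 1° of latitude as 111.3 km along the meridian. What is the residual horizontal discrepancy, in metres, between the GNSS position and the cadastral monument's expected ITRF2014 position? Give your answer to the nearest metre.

23 m

Observed coordinate differences: Δφ = -0.00414°, Δλ = -0.00701°.
Converting to metres (1° lat = 111300 m, cos φ = 0.402651): observed ΔN = -460.8 m, observed ΔE = -314.2 m.
Subtracting the expected shift leaves a residual of -460.8 − (-479.7) = 18.9 m north and -314.2 − (-326.8) = 12.6 m east.
Residual distance = √(18.9² + 12.6²) = 22.8 m.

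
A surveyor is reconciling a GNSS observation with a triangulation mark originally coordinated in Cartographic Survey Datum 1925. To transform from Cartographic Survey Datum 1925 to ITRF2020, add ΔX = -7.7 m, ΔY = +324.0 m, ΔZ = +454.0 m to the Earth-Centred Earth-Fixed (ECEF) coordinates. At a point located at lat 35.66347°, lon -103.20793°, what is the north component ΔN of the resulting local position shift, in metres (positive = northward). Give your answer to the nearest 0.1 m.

ΔN = 551.7 m

The local north axis is (−sin φ cos λ, −sin φ sin λ, cos φ), giving ΔN = -1.026 + 183.903 + 368.855 = 551.73 m.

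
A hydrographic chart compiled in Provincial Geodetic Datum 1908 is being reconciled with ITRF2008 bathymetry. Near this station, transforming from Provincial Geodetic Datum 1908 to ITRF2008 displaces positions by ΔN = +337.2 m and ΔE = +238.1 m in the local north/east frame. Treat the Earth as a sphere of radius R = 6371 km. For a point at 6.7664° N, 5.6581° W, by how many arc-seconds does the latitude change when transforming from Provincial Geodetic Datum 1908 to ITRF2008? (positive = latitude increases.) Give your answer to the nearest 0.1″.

On a sphere of radius R, 1 rad of latitude = R, so Δφ = ΔN / R = 337.2 / 6371000 = 5.2927e-05 rad = 10.917″.

Δφ = 10.9″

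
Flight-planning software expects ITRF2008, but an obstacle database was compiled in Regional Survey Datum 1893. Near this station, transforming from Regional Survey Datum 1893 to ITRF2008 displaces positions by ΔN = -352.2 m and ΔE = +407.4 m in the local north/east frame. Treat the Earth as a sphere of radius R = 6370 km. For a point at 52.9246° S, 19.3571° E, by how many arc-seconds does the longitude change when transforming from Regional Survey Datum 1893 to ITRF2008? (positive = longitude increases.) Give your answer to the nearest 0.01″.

Δλ = 21.88″

At latitude -52.9246°, cos φ = 0.602865.
One radian of longitude at latitude φ spans R cos φ, so Δλ = ΔE / (R cos φ) = 407.4 / (6370000 × 0.602865) = 1.0609e-04 rad = 21.882″.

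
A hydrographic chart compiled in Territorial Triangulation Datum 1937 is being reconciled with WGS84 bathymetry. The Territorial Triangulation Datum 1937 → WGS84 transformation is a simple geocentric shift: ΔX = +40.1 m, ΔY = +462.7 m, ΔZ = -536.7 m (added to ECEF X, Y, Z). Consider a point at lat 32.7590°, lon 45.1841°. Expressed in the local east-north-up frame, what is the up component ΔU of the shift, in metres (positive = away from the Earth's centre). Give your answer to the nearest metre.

ΔU = 9 m

The local up (radial) axis is (cos φ cos λ, cos φ sin λ, sin φ), giving ΔU = 23.768 + 276.025 − 290.412 = 9.38 m.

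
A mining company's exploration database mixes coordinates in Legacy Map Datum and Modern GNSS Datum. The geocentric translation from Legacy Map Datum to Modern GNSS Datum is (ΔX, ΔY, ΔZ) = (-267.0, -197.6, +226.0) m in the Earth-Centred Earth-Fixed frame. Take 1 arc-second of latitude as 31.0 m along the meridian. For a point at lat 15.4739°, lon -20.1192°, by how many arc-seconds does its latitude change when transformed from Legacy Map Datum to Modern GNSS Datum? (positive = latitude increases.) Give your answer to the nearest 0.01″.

sin φ = 0.266799, cos φ = 0.963752, sin λ = -0.343974, cos λ = 0.938979.
North component: ΔN = −sin φ cos λ·ΔX − sin φ sin λ·ΔY + cos φ·ΔZ = −(0.266799)(0.938979)(-267.0) − (0.266799)(-0.343974)(-197.6) + (0.963752)(226.0) = 266.56 m.
1° of latitude spans 3600 × 31.00 = 111600 m, so Δφ = 266.56 / 111600 × 3600 = 8.599″.

Δφ = 8.60″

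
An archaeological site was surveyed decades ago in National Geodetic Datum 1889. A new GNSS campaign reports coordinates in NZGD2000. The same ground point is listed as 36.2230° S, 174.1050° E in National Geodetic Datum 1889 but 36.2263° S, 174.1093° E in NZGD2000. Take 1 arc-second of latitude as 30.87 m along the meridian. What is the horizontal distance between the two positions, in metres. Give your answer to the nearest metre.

532 m

Δφ = -36.2263° − -36.2230° = -0.0033°; Δλ = 174.1093° − 174.1050° = +0.0043°.
1° of latitude = 3600 × 30.87 = 111132 m.
ΔN = Δφ × 111132 = -366.7 m; ΔE = Δλ × 111132 × cos(-36.2230°) = +0.0043 × 111132 × 0.806723 = 385.5 m.
Distance = √(ΔE² + ΔN²) = √(385.5² + (-366.7)²) = 532.1 m.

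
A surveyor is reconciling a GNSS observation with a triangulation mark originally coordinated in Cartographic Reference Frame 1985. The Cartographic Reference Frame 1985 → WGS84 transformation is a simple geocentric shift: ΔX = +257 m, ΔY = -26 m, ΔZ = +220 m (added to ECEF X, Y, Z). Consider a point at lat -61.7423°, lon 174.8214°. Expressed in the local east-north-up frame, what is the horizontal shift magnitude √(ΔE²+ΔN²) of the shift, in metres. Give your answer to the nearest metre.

123 m

At φ = -61.7423°, λ = 174.8214°: sin φ = -0.880827, cos φ = 0.473438, sin λ = 0.090261, cos λ = -0.995918.
ΔE = −sin λ·ΔX + cos λ·ΔY = −(0.090261)·(257) + (-0.995918)·(-26) = 2.70 m.
ΔN = −sin φ cos λ·ΔX − sin φ sin λ·ΔY + cos φ·ΔZ = −(-0.880827)(-0.995918)(257) − (-0.880827)(0.090261)(-26) + (0.473438)(220) = -123.36 m.
Horizontal magnitude = √(ΔE² + ΔN²) = √(2.70² + (-123.36)²) = 123.39 m.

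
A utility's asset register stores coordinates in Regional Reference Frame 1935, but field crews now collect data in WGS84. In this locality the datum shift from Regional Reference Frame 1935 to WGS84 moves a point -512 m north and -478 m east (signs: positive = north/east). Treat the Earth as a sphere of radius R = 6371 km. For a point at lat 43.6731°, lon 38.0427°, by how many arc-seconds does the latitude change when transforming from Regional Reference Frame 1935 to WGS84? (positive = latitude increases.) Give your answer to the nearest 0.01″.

On a sphere of radius R, 1 rad of latitude = R, so Δφ = ΔN / R = -512.0 / 6371000 = -8.0364e-05 rad = -16.576″.

Δφ = -16.58″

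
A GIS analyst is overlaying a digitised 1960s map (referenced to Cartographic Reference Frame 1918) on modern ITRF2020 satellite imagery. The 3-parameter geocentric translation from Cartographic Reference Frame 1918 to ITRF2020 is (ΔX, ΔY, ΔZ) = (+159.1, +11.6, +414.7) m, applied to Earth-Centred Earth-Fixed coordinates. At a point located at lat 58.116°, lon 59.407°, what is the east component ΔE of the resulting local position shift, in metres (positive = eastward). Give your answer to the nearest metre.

ΔE = -131 m

At φ = 58.116°, λ = 59.407°: sin φ = 0.849119, cos φ = 0.528201, sin λ = 0.860804, cos λ = 0.508936.
ΔE = −sin λ·ΔX + cos λ·ΔY = −(0.860804)·(159.1) + (0.508936)·(11.6) = -131.05 m.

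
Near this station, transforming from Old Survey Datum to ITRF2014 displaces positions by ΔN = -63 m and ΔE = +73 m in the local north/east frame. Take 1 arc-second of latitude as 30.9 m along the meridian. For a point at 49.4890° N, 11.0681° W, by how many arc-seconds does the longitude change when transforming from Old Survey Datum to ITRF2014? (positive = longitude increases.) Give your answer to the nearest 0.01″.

Δλ = 3.64″

At latitude 49.4890°, cos φ = 0.649594.
1″ of longitude at this latitude = 30.90 × cos φ = 20.0725 m, so Δλ = 73.0 / 20.0725 = 3.637″.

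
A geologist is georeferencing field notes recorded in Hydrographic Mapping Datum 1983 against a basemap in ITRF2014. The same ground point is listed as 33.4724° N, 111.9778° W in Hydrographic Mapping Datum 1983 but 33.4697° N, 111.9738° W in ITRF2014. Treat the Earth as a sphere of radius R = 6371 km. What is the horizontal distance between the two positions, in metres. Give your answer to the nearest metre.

Δφ = 33.4697° − 33.4724° = -0.0027°; Δλ = -111.9738° − -111.9778° = +0.0040°.
1° along a meridian = πR/180 = 111195 m.
ΔN = Δφ × 111195 = -300.2 m; ΔE = Δλ × 111195 × cos(33.4724°) = +0.0040 × 111195 × 0.834152 = 371.0 m.
Distance = √(ΔE² + ΔN²) = √(371.0² + (-300.2)²) = 477.3 m.

477 m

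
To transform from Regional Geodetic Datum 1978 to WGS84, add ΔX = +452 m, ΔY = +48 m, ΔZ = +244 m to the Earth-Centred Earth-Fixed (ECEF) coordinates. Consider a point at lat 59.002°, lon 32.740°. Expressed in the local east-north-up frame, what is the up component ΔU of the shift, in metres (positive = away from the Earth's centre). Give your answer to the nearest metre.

ΔU = 418 m

The local up (radial) axis is (cos φ cos λ, cos φ sin λ, sin φ), giving ΔU = 195.802 + 13.369 + 209.153 = 418.32 m.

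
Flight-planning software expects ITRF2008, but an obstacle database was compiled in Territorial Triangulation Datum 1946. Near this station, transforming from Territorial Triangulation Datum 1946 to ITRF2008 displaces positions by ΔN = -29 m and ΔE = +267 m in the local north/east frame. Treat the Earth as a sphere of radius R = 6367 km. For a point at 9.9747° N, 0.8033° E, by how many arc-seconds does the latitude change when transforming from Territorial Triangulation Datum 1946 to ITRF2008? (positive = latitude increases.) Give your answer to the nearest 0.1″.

Δφ = -0.9″

On a sphere of radius R, 1 rad of latitude = R, so Δφ = ΔN / R = -29.0 / 6367000 = -4.5547e-06 rad = -0.939″.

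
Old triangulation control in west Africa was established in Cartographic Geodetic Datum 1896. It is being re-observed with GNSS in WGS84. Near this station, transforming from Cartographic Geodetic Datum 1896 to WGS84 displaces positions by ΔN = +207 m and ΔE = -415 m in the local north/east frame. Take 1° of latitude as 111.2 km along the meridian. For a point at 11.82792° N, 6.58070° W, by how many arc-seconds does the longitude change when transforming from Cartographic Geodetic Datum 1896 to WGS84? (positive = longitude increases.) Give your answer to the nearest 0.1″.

At latitude 11.82792°, cos φ = 0.978768.
1° of longitude at this latitude = 111.2 × cos φ = 108.84 km, so Δλ = -415.0 / 108839.0 = -0.0038130° = -13.727″.

Δλ = -13.7″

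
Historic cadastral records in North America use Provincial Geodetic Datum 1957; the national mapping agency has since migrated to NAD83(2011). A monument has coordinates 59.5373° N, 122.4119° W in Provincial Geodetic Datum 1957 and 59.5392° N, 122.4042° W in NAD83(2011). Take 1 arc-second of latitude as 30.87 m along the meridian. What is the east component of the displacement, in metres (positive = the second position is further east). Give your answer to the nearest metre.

Δφ = 59.5392° − 59.5373° = +0.0019°; Δλ = -122.4042° − -122.4119° = +0.0077°.
1° of latitude = 3600 × 30.87 = 111132 m.
ΔN = Δφ × 111132 = 211.2 m; ΔE = Δλ × 111132 × cos(59.5373°) = +0.0077 × 111132 × 0.506977 = 433.8 m.

ΔE = 434 m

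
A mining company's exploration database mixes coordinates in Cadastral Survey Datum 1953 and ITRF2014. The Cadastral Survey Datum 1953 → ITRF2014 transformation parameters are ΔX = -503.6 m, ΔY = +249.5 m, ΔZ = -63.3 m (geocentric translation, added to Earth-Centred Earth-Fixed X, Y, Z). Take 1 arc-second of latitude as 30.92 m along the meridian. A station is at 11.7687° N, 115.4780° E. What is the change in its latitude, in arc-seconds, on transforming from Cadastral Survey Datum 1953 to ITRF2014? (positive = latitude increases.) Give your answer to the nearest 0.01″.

sin φ = 0.203961, cos φ = 0.978979, sin λ = 0.902751, cos λ = -0.430164.
North component: ΔN = −sin φ cos λ·ΔX − sin φ sin λ·ΔY + cos φ·ΔZ = −(0.203961)(-0.430164)(-503.6) − (0.203961)(0.902751)(249.5) + (0.978979)(-63.3) = -152.09 m.
1° of latitude spans 3600 × 30.92 = 111312 m, so Δφ = -152.09 / 111312 × 3600 = -4.919″.

Δφ = -4.92″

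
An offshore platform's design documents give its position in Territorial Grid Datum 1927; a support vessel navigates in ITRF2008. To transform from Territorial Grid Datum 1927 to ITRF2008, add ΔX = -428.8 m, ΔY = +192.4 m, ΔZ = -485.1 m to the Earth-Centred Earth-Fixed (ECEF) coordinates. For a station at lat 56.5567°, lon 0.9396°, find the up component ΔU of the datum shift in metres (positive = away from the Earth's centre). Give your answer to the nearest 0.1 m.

At φ = 56.5567°, λ = 0.9396°: sin φ = 0.834432, cos φ = 0.551112, sin λ = 0.016398, cos λ = 0.999866.
ΔU = cos φ cos λ·ΔX + cos φ sin λ·ΔY + sin φ·ΔZ = (0.551112)(0.999866)(-428.8) + (0.551112)(0.016398)(192.4) + (0.834432)(-485.1) = -639.33 m.

ΔU = -639.3 m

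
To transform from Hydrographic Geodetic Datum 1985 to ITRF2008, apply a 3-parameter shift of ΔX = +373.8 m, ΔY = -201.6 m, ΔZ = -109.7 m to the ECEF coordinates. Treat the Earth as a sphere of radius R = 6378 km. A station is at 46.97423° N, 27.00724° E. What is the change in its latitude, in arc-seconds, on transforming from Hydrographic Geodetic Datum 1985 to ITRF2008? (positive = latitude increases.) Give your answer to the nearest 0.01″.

sin φ = 0.731047, cos φ = 0.682327, sin λ = 0.454103, cos λ = 0.890949.
North component: ΔN = −sin φ cos λ·ΔX − sin φ sin λ·ΔY + cos φ·ΔZ = −(0.731047)(0.890949)(373.8) − (0.731047)(0.454103)(-201.6) + (0.682327)(-109.7) = -251.39 m.
1° of latitude spans πR/180 = 111317 m, so Δφ = -251.39 / 111317 × 3600 = -8.130″.

Δφ = -8.13″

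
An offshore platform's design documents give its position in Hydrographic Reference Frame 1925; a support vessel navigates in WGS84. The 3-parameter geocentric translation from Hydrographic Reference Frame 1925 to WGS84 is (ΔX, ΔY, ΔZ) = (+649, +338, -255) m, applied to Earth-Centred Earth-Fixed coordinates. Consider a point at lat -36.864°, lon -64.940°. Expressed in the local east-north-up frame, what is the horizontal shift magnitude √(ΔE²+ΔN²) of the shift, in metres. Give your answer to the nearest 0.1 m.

The local east axis at (φ, λ) is (−sin λ, cos λ, 0), so ΔE = −sin(-64.940°)·649 + cos(-64.940°)·338 = 731.07 m.
The local north axis is (−sin φ cos λ, −sin φ sin λ, cos φ), giving ΔN = 164.914 − 183.684 − 204.016 = -222.79 m.
Horizontal magnitude = √(ΔE² + ΔN²) = √(731.07² + (-222.79)²) = 764.26 m.

764.3 m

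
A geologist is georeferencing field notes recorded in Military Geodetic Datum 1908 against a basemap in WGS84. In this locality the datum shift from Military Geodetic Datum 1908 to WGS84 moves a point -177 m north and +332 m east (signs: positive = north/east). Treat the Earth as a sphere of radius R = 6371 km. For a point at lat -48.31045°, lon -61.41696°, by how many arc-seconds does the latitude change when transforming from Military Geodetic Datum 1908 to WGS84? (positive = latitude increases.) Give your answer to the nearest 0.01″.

On a sphere of radius R, 1 rad of latitude = R, so Δφ = ΔN / R = -177.0 / 6371000 = -2.7782e-05 rad = -5.730″.

Δφ = -5.73″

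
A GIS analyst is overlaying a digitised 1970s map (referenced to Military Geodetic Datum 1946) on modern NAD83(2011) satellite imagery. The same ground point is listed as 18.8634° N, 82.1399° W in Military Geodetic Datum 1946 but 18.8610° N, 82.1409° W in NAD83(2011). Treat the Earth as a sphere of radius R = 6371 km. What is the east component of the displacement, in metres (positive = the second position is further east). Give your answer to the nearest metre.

ΔE = -105 m

Δφ = 18.8610° − 18.8634° = -0.0024°; Δλ = -82.1409° − -82.1399° = -0.0010°.
1° along a meridian = πR/180 = 111195 m.
ΔN = Δφ × 111195 = -266.9 m; ΔE = Δλ × 111195 × cos(18.8634°) = -0.0010 × 111195 × 0.946292 = -105.2 m.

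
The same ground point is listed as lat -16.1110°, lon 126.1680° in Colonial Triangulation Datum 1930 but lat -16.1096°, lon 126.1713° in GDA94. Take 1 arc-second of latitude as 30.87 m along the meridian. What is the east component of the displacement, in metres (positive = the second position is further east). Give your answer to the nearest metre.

Δφ = -16.1096° − -16.1110° = +0.0014°; Δλ = 126.1713° − 126.1680° = +0.0033°.
1° of latitude = 3600 × 30.87 = 111132 m.
ΔN = Δφ × 111132 = 155.6 m; ΔE = Δλ × 111132 × cos(-16.1110°) = +0.0033 × 111132 × 0.960726 = 352.3 m.

ΔE = 352 m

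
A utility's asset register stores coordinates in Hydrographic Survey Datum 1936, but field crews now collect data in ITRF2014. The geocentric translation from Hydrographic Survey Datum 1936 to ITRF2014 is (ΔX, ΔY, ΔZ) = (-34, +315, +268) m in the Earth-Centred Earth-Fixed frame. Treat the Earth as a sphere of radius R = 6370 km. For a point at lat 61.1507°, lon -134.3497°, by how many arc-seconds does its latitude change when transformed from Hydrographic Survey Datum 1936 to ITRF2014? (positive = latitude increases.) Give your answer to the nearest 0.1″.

sin φ = 0.875892, cos φ = 0.482508, sin λ = -0.715087, cos λ = -0.699036.
North component: ΔN = −sin φ cos λ·ΔX − sin φ sin λ·ΔY + cos φ·ΔZ = −(0.875892)(-0.699036)(-34) − (0.875892)(-0.715087)(315) + (0.482508)(268) = 305.79 m.
1° of latitude spans πR/180 = 111177 m, so Δφ = 305.79 / 111177 × 3600 = 9.902″.

Δφ = 9.9″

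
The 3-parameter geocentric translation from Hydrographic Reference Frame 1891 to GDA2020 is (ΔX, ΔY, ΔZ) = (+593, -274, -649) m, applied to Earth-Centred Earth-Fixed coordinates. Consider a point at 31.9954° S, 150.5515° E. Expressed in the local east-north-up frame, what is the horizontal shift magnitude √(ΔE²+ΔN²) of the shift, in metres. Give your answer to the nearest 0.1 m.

897.0 m

The local east axis at (φ, λ) is (−sin λ, cos λ, 0), so ΔE = −sin(150.5515°)·593 + cos(150.5515°)·(-274) = -52.94 m.
The local north axis is (−sin φ cos λ, −sin φ sin λ, cos φ), giving ΔN = -273.606 − 71.376 − 550.411 = -895.39 m.
Horizontal magnitude = √(ΔE² + ΔN²) = √((-52.94)² + (-895.39)²) = 896.96 m.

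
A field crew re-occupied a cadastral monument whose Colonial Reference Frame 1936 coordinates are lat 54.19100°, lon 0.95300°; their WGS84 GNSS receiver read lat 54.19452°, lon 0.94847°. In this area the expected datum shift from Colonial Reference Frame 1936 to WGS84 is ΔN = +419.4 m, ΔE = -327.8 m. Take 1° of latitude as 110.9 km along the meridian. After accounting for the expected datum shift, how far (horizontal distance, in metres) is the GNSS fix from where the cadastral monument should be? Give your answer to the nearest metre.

Observed coordinate differences: Δφ = +0.00352°, Δλ = -0.00453°.
Converting to metres (1° lat = 110900 m, cos φ = 0.585085): observed ΔN = 390.4 m, observed ΔE = -293.9 m.
Subtracting the expected shift leaves a residual of 390.4 − (419.4) = -29.0 m north and -293.9 − (-327.8) = 33.9 m east.
Residual distance = √((-29.0)² + 33.9²) = 44.6 m.

45 m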